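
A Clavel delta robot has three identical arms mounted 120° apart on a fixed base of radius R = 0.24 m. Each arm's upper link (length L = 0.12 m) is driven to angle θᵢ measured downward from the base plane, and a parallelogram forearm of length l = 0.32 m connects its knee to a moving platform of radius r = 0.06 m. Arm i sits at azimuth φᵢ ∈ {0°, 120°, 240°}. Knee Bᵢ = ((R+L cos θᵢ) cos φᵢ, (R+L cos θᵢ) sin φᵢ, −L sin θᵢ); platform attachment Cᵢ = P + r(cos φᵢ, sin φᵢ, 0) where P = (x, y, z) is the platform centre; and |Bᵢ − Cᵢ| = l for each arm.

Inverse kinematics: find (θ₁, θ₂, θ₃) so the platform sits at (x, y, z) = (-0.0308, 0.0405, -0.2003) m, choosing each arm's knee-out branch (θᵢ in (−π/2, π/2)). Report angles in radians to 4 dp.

θ₁ = 0.7851, θ₂ = 0.0005, θ₃ = 0.6982

arm 1 (φ=0.0°): x'=-0.0308, y'=0.0405
  A cos θ + B sin θ = C:  0.2108·cos θ + -0.2003·sin θ = 0.0075
  γ=atan2(-0.2003,0.2108)=-0.7599;  ψ=arccos(0.0258)=1.5450;  θ1=γ+ψ≈0.7851
φ2=120.0° → target in arm frame (0.0505, 0.0064)
  A cos θ + B sin θ = C:  0.1295·cos θ + -0.2003·sin θ = 0.1294
  θ2 = atan2(B,A) + arccos(C/0.2385) = 0.0005
rotate P by −φ3: (-0.0197, -0.0469, -0.2003)
  A=0.1997, B=-0.2003, C=(l²−L²−A²−y'²−z²)/(2L)=0.0242
  θ3 = atan2(B,A) + arccos(C/0.2828) = 0.6982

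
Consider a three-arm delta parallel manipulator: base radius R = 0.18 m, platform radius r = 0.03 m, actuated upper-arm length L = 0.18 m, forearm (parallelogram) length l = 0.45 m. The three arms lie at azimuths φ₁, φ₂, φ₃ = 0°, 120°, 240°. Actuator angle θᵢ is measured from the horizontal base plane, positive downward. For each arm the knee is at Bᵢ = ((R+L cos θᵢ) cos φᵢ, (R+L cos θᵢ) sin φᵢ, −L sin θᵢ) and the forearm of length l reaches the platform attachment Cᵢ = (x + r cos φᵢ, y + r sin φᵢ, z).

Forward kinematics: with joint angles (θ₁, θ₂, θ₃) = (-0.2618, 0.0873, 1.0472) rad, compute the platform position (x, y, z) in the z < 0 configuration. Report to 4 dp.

(0.1175, 0.1319, -0.3309)

centre 1 = (0.3239·cos0.0°, 0.3239·sin0.0°, 0.0466) = (0.3239, 0.0000, 0.0466)
φ2=120.0°: virtual centre (-0.1647, 0.2852, -0.0157), radius l
arm 3 at φ=240.0°: ρ3 = 0.2400;  centre 3 = (-0.1200, -0.2078, -0.1559)
subtract pairs → two planes through P
linear system: -0.9770x+0.5704y = 0.0016−-0.1246z; -0.8877x+-0.4157y = -0.0252−-0.4049z
det = 0.9125;  x = 0.0150+-0.3099z,  y = 0.0285+-0.3124z
sphere 1 gives Az²+Bz+C=0 with A=1.1936, B=0.0804, C=-0.1041;  B²−4AC=0.5035;  roots -0.3309, 0.2636;  negative root z = -0.3309
x = 0.1175, y = 0.1319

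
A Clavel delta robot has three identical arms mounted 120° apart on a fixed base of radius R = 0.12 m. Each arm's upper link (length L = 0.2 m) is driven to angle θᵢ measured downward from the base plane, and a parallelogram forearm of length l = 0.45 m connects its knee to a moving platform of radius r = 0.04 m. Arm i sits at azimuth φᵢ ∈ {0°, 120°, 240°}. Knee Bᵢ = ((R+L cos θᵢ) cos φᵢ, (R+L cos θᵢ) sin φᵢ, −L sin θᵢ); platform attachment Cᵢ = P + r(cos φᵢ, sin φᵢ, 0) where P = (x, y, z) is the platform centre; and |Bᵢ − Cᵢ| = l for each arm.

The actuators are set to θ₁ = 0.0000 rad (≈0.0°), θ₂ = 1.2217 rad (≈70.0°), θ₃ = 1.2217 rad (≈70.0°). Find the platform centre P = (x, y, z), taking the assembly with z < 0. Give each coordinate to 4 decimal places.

φ1=0.0°: virtual centre (0.2800, 0.0000, 0.0000), radius l
arm 2 at φ=120.0°: (R−r)+L cos θ2 = 0.1484;  S2 = (-0.0742, 0.1285, -0.1879)
arm 3 at φ=240.0°: (R−r)+L cos θ3 = 0.1484;  S3 = (-0.0742, -0.1285, -0.1879)
eliminate P² terms by subtracting sphere 1 from 2 and 3
linear system: -0.7084x+0.2571y = -0.0211−-0.3759z; -0.7084x+-0.2571y = -0.0211−-0.3759z
det = 0.3642;  x = 0.0297+-0.5306z,  y = 0.0000+0.0000z
quadratic in z: (1.2815)z²+(0.2656)z+(-0.1399)=0, √Δ=0.8874 → z ∈ {-0.4499, 0.2426}; z = -0.4499 (taking z<0)
x = 0.2684, y = 0.0000

(0.2684, 0.0000, -0.4499)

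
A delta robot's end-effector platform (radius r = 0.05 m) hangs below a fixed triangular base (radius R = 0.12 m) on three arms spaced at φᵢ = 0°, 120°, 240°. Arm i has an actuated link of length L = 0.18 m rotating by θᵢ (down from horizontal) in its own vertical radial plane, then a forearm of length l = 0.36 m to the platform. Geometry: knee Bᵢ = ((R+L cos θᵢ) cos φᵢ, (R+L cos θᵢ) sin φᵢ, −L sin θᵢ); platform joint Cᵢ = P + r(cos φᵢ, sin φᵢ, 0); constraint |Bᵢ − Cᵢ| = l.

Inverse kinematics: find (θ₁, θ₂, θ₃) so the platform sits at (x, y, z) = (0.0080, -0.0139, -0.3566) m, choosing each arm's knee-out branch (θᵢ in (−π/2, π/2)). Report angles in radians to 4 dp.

rotate P by −φ1: (0.0080, -0.0139, -0.3566)
  A cos θ + B sin θ = C:  0.0620·cos θ + -0.3566·sin θ = -0.0944
  γ=atan2(-0.3566,0.0620)=-1.3987;  ψ=arccos(-0.2609)=1.8348;  θ1=γ+ψ≈0.4361
φ2=120.0° → target in arm frame (-0.0160, 0.0000)
  A=0.0860, B=-0.3566, C=(l²−L²−A²−y'²−z²)/(2L)=-0.1038
  γ=atan2(-0.3566,0.0860)=-1.3340;  ψ=arccos(-0.2829)=1.8577;  θ2=γ+ψ≈0.5236
arm 3 (φ=240.0°): x'=0.0080, y'=0.0139
  A=0.0620, B=-0.3566, C=(l²−L²−A²−y'²−z²)/(2L)=-0.0944
  γ=atan2(-0.3566,0.0620)=-1.3988;  ψ=arccos(-0.2609)=1.8348;  θ3=γ+ψ≈0.4360

θ₁ = 0.4361, θ₂ = 0.5236, θ₃ = 0.4360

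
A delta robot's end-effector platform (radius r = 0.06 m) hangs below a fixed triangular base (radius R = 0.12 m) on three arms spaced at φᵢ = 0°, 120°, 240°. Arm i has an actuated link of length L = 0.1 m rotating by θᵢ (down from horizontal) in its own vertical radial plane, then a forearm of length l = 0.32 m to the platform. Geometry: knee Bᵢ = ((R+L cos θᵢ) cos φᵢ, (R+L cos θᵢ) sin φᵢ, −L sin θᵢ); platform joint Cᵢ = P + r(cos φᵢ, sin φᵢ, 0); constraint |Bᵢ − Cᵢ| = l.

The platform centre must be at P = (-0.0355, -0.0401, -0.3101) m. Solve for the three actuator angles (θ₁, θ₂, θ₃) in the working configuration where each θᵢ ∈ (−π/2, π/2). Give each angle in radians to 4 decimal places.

θ₁ = 0.5239, θ₂ = 0.4365, θ₃ = 0.0877

arm 1 (φ=0.0°): x'=-0.0355, y'=-0.0401
  e−x'=0.0955;  (l²−L²−(e−x')²−y'²−z²)/2L = -0.0725
  θ1 = atan2(B,A) + arccos(C/0.3245) = 0.5239
rotate P by −φ2: (-0.0170, 0.0508, -0.3101)
  A cos θ + B sin θ = C:  0.0770·cos θ + -0.3101·sin θ = -0.0613
  θ2 = atan2(B,A) + arccos(C/0.3195) = 0.4365
arm 3 (φ=240.0°): x'=0.0525, y'=-0.0107
  e−x'=0.0075;  (l²−L²−(e−x')²−y'²−z²)/2L = -0.0197
  θ3 = atan2(B,A) + arccos(C/0.3102) = 0.0877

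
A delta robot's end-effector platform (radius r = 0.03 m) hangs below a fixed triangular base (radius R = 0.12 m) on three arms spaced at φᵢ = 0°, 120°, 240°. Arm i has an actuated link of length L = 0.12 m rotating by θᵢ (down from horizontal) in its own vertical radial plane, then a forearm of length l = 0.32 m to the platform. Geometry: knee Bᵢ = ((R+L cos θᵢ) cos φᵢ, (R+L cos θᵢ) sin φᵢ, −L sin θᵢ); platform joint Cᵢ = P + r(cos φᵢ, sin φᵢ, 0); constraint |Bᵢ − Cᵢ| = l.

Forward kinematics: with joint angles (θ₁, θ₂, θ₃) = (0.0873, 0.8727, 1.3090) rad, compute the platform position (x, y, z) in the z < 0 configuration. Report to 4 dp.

(0.1295, 0.0588, -0.3147)

arm 1 at φ=0.0°: e+L cos θ1 = 0.2095;  O1 = (0.2095, 0.0000, -0.0105)
O2 = (0.1671·cos120.0°, 0.1671·sin120.0°, -0.0919) = (-0.0836, 0.1447, -0.0919)
arm 3 at φ=240.0°: e+L cos θ3 = 0.1211;  O3 = (-0.0605, -0.1048, -0.1159)
subtract pairs → two planes through P
linear system: -0.5862x+0.2895y = -0.0076−-0.1629z; -0.5401x+-0.2097y = -0.0159−-0.2109z
Cramer: x(z) = 0.0222-0.3409z;  y(z) = 0.0187-0.1276z
quadratic in z: (1.1325)z²+(0.1439)z+(-0.0669)=0, √Δ=0.5688 → z ∈ {-0.3147, 0.1876}; z = -0.3147 (taking z<0)
x = 0.1295, y = 0.0588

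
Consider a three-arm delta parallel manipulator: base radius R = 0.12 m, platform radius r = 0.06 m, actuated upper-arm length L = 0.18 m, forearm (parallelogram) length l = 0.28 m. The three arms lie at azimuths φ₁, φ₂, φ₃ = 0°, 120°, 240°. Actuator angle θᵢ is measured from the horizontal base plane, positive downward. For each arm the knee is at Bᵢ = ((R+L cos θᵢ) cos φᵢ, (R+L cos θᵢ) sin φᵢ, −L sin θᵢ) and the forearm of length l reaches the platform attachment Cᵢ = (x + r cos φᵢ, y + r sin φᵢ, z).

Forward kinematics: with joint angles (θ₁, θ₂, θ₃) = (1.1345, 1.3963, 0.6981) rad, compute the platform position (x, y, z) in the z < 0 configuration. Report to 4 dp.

centre 1 = (0.1361·cos0.0°, 0.1361·sin0.0°, -0.1631) = (0.1361, 0.0000, -0.1631)
arm 2 at φ=120.0°: e+L cos θ2 = 0.0913;  centre 2 = (-0.0456, 0.0790, -0.1773)
φ3=240.0°: virtual centre (-0.0989, -0.1714, -0.1157), radius l
eliminate P² terms by subtracting sphere 1 from 2 and 3
[-0.3634 0.1580 -0.0283]·P = -0.0054;  [-0.4700 -0.3428 0.0949]·P = 0.0074
det = 0.1988;  x = 0.0034+0.0267z,  y = -0.0263+0.2402z
sphere 1 gives Az²+Bz+C=0 with A=1.0584, B=0.3066, C=-0.0335;  B²−4AC=0.2358;  roots -0.3742, 0.0846;  negative root z = -0.3742
x = -0.0066, y = -0.1162

(-0.0066, -0.1162, -0.3742)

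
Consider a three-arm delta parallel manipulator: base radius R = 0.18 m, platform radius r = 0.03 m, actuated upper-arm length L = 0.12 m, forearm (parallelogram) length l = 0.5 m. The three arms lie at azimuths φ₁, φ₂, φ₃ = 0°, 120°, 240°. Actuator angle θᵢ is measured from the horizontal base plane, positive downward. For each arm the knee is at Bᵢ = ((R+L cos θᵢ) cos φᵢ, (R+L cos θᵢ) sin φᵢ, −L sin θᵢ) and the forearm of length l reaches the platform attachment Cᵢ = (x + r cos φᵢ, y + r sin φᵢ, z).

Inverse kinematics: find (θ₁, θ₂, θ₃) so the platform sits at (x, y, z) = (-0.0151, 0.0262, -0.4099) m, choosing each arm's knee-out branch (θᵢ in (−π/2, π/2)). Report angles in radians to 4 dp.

φ1=0.0° → target in arm frame (-0.0151, 0.0262)
  A=0.1651, B=-0.4099, C=(l²−L²−A²−y'²−z²)/(2L)=0.1652
  θ1 = atan2(B,A) + arccos(C/0.4419) = -0.0001
rotate P by −φ2: (0.0302, 0.0000, -0.4099)
  A=0.1198, B=-0.4099, C=(l²−L²−A²−y'²−z²)/(2L)=0.2218
  √(A²+B²)=0.4270;  θ2 = -1.2865+1.0246 ≈ -0.2620
rotate P by −φ3: (-0.0151, -0.0262, -0.4099)
  A=0.1651, B=-0.4099, C=(l²−L²−A²−y'²−z²)/(2L)=0.1651
  γ=atan2(-0.4099,0.1651)=-1.1878;  ψ=arccos(0.3736)=1.1879;  θ3=γ+ψ≈0.0001

θ₁ = -0.0001, θ₂ = -0.2620, θ₃ = 0.0001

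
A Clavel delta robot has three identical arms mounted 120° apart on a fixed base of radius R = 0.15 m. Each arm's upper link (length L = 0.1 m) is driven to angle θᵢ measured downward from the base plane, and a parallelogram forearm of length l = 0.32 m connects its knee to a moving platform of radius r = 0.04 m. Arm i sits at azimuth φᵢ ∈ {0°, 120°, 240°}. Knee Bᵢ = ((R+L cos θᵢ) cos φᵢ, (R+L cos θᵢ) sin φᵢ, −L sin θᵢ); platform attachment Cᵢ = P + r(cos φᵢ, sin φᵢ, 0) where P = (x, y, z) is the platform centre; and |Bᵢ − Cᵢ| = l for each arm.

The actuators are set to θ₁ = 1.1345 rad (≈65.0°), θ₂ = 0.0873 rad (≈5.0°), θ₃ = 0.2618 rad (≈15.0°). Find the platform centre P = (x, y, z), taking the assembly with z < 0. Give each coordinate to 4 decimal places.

(-0.1044, 0.0139, -0.2813)

arm 1 at φ=0.0°: (R−r)+L cos θ1 = 0.1523;  O1 = (0.1523, 0.0000, -0.0906)
φ2=120.0°: virtual centre (-0.1048, 0.1815, -0.0087), radius l
arm 3 at φ=240.0°: (R−r)+L cos θ3 = 0.2066;  O3 = (-0.1033, -0.1789, -0.0259)
|O₂|²−|O₁|² = 0.0126;  |O₃|²−|O₁|² = 0.0120
linear system: -0.5141x+0.3631y = 0.0126−0.1638z; -0.5111x+-0.3578y = 0.0120−0.1295z
Cramer: x(z) = -0.0240+0.2859z;  y(z) = 0.0008-0.0464z
sphere 1 gives Az²+Bz+C=0 with A=1.0839, B=0.0804, C=-0.0631;  B²−4AC=0.2802;  roots -0.2813, 0.2071;  negative root z = -0.2813
x = -0.1044, y = 0.0139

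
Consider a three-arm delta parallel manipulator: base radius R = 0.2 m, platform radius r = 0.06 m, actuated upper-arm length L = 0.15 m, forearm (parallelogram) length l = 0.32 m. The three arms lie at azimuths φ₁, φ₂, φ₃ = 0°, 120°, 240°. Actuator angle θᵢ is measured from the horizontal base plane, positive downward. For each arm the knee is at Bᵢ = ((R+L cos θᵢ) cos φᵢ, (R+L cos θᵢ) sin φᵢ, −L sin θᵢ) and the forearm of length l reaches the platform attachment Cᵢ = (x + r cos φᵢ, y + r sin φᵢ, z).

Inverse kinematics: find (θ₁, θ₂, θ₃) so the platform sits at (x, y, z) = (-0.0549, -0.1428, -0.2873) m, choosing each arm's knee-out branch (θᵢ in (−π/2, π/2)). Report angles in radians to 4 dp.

θ₁ = 1.2220, θ₂ = 1.3964, θ₃ = 0.0000

φ1=0.0° → target in arm frame (-0.0549, -0.1428)
  A cos θ + B sin θ = C:  0.1949·cos θ + -0.2873·sin θ = -0.2034
  √(A²+B²)=0.3472;  θ1 = -0.9747+2.1968 ≈ 1.2220
arm 2 (φ=120.0°): x'=-0.0962, y'=0.1189
  A cos θ + B sin θ = C:  0.2362·cos θ + -0.2873·sin θ = -0.2420
  θ2 = atan2(B,A) + arccos(C/0.3719) = 1.3964
φ3=240.0° → target in arm frame (0.1511, 0.0239)
  A cos θ + B sin θ = C:  -0.0111·cos θ + -0.2873·sin θ = -0.0111
  γ=atan2(-0.2873,-0.0111)=-1.6095;  ψ=arccos(-0.0387)=1.6095;  θ3=γ+ψ≈0.0000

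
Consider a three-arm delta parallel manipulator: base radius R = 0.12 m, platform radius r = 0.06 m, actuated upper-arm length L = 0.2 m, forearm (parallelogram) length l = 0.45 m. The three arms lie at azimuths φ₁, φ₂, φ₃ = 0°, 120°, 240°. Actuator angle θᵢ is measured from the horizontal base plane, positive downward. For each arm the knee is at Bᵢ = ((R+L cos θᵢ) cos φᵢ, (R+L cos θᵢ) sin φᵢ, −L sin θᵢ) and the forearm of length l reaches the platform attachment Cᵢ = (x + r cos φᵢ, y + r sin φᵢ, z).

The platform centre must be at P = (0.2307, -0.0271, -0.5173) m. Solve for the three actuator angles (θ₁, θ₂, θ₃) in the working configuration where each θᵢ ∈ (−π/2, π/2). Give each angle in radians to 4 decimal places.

rotate P by −φ1: (0.2307, -0.0271, -0.5173)
  A=-0.1707, B=-0.5173, C=(l²−L²−A²−y'²−z²)/(2L)=-0.3374
  θ1 = atan2(B,A) + arccos(C/0.5447) = 0.3493
arm 2 (φ=120.0°): x'=-0.1388, y'=-0.1862
  A=0.1988, B=-0.5173, C=(l²−L²−A²−y'²−z²)/(2L)=-0.4483
  γ=atan2(-0.5173,0.1988)=-1.2039;  ψ=arccos(-0.8089)=2.5131;  θ2=γ+ψ≈1.3092
φ3=240.0° → target in arm frame (-0.0919, 0.2133)
  e−x'=0.1519;  (l²−L²−(e−x')²−y'²−z²)/2L = -0.4342
  √(A²+B²)=0.5391;  θ3 = -1.2852+2.5071 ≈ 1.2219

θ₁ = 0.3493, θ₂ = 1.3092, θ₃ = 1.2219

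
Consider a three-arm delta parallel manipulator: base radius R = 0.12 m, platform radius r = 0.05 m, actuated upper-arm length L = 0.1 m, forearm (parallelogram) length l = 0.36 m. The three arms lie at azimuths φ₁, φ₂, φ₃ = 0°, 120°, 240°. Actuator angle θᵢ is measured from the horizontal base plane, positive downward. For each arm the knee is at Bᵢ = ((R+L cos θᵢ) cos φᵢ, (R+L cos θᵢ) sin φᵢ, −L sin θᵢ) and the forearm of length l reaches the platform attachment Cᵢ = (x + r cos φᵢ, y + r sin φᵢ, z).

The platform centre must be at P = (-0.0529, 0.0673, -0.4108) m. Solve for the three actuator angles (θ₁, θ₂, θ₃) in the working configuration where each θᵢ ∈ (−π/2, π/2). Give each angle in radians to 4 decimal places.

θ₁ = 1.2216, θ₂ = 0.6106, θ₃ = 1.1342

φ1=0.0° → target in arm frame (-0.0529, 0.0673)
  A cos θ + B sin θ = C:  0.1229·cos θ + -0.4108·sin θ = -0.3440
  √(A²+B²)=0.4288;  θ1 = -1.2801+2.5017 ≈ 1.2216
φ2=120.0° → target in arm frame (0.0847, 0.0122)
  e−x'=-0.0147;  (l²−L²−(e−x')²−y'²−z²)/2L = -0.2476
  γ=atan2(-0.4108,-0.0147)=-1.6066;  ψ=arccos(-0.6024)=2.2172;  θ2=γ+ψ≈0.6106
φ3=240.0° → target in arm frame (-0.0318, -0.0795)
  A=0.1018, B=-0.4108, C=(l²−L²−A²−y'²−z²)/(2L)=-0.3292
  γ=atan2(-0.4108,0.1018)=-1.3278;  ψ=arccos(-0.7778)=2.4620;  θ3=γ+ψ≈1.1342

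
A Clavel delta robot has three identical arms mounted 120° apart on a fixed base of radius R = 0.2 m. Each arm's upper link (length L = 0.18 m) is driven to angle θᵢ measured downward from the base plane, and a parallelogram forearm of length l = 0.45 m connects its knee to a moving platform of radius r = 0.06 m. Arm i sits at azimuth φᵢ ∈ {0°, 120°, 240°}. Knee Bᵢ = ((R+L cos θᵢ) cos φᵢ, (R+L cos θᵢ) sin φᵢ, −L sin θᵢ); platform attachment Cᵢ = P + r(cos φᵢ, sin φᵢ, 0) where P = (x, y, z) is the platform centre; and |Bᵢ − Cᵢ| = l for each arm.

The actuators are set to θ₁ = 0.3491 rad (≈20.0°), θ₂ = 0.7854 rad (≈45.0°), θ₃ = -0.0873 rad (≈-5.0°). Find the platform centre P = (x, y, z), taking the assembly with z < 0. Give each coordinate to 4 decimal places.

φ1=0.0°: virtual centre (0.3091, 0.0000, -0.0616), radius l
φ2=120.0°: virtual centre (-0.1336, 0.2315, -0.1273), radius l
arm 3 at φ=240.0°: e+L cos θ3 = 0.3193;  S3 = (-0.1597, -0.2765, 0.0157)
|S₂|²−|S₁|² = -0.0117;  |S₃|²−|S₁|² = 0.0028
plane₁₂: -0.8856x+0.4629y+-0.1314z = -0.0117
det = 0.9238;  x = 0.0056+-0.0012z,  y = -0.0146+0.2815z
into |P−S₁|² = l²: 1.0792z² + 0.1157z + -0.1064 = 0;  Δ = 0.4725;  z = -0.3720 or 0.2649 → z<0 root = -0.3720
x = 0.0061, y = -0.1194

(0.0061, -0.1194, -0.3720)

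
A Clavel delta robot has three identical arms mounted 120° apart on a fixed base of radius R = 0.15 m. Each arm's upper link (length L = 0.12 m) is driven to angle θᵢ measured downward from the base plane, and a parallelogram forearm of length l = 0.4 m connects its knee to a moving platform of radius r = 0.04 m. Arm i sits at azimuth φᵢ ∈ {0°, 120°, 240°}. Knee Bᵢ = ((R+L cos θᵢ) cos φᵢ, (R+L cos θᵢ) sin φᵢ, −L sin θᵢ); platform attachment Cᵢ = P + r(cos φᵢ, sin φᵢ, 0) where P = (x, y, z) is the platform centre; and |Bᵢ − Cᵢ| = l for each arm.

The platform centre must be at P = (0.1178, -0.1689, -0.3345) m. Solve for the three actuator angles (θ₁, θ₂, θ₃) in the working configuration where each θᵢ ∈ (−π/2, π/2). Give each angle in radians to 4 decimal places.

rotate P by −φ1: (0.1178, -0.1689, -0.3345)
  A cos θ + B sin θ = C:  -0.0078·cos θ + -0.3345·sin θ = 0.0213
  √(A²+B²)=0.3346;  θ1 = -1.5941+1.5070 ≈ -0.0871
arm 2 (φ=120.0°): x'=-0.2052, y'=-0.0176
  e−x'=0.3152;  (l²−L²−(e−x')²−y'²−z²)/2L = -0.2747
  γ=atan2(-0.3345,0.3152)=-0.8151;  ψ=arccos(-0.5977)=2.2115;  θ2=γ+ψ≈1.3963
rotate P by −φ3: (0.0874, 0.1865, -0.3345)
  e−x'=0.0226;  (l²−L²−(e−x')²−y'²−z²)/2L = -0.0066
  θ3 = atan2(B,A) + arccos(C/0.3353) = 0.0871

θ₁ = -0.0871, θ₂ = 1.3963, θ₃ = 0.0871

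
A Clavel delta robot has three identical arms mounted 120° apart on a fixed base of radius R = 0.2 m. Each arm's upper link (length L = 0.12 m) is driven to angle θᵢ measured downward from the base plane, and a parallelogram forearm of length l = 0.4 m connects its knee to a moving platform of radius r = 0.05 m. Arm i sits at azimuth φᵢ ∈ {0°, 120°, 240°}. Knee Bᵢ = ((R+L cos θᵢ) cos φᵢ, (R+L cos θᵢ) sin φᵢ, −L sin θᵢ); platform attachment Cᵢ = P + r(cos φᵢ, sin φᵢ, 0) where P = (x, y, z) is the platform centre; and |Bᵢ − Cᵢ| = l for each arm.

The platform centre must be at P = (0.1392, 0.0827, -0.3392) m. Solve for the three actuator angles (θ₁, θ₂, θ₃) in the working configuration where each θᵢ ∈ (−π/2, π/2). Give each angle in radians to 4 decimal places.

arm 1 (φ=0.0°): x'=0.1392, y'=0.0827
  A=0.0108, B=-0.3392, C=(l²−L²−A²−y'²−z²)/(2L)=0.0983
  γ=atan2(-0.3392,0.0108)=-1.5390;  ψ=arccos(0.2896)=1.2770;  θ1=γ+ψ≈-0.2620
rotate P by −φ2: (0.0020, -0.1619, -0.3392)
  A=0.1480, B=-0.3392, C=(l²−L²−A²−y'²−z²)/(2L)=-0.0732
  θ2 = atan2(B,A) + arccos(C/0.3701) = 0.6105
φ3=240.0° → target in arm frame (-0.1412, 0.0792)
  e−x'=0.2912;  (l²−L²−(e−x')²−y'²−z²)/2L = -0.2522
  γ=atan2(-0.3392,0.2912)=-0.8614;  ψ=arccos(-0.5642)=2.1703;  θ3=γ+ψ≈1.3089

θ₁ = -0.2620, θ₂ = 0.6105, θ₃ = 1.3089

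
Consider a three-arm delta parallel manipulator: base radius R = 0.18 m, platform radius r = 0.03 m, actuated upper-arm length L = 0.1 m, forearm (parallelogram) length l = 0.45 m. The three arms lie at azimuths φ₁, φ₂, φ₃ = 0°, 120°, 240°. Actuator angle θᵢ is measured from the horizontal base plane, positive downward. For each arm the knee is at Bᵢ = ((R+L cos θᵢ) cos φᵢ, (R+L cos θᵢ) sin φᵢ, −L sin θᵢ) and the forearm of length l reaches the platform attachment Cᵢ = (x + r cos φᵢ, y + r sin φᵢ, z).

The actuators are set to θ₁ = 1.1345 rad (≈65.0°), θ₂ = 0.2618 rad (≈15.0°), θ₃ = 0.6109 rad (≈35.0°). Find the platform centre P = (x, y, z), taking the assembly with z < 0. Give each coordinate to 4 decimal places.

φ1=0.0°: virtual centre (0.1923, 0.0000, -0.0906), radius l
φ2=120.0°: virtual centre (-0.1233, 0.2136, -0.0259), radius l
centre 3 = (0.2319·cos240.0°, 0.2319·sin240.0°, -0.0574) = (-0.1160, -0.2008, -0.0574)
subtract pairs → two planes through P
plane₁₂: -0.6311x+0.4271y+0.1295z = 0.0163
det = 0.5168;  x = -0.0225+0.1557z,  y = 0.0049+-0.0732z
into |P−centre ₁|² = l²: 1.0296z² + 0.1137z + -0.1481 = 0;  Δ = 0.6230;  z = -0.4385 or 0.3281 → z<0 root = -0.4385
x = -0.0908, y = 0.0370

(-0.0908, 0.0370, -0.4385)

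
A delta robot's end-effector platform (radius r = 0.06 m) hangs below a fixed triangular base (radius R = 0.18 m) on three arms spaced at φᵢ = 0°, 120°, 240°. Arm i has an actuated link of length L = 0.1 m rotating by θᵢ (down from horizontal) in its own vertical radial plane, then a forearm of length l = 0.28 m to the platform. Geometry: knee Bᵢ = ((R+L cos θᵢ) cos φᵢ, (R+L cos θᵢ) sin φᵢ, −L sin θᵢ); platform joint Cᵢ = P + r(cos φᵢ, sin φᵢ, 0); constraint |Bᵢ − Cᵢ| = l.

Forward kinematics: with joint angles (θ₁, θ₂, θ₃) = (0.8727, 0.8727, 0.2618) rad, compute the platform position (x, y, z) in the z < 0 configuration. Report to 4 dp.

(-0.0272, -0.0470, -0.2541)

φ1=0.0°: virtual centre (0.1843, 0.0000, -0.0766), radius l
φ2=120.0°: virtual centre (-0.0921, 0.1596, -0.0766), radius l
centre 3 = (0.2166·cos240.0°, 0.2166·sin240.0°, -0.0259) = (-0.1083, -0.1876, -0.0259)
eliminate P² terms by subtracting sphere 1 from 2 and 3
linear system: -0.5528x+0.3192y = 0.0000−0.0000z; -0.5851x+-0.3751y = 0.0078−0.1014z
Cramer: x(z) = -0.0063+0.0822z;  y(z) = -0.0109+0.1423z
into |P−centre ₁|² = l²: 1.0270z² + 0.1188z + -0.0361 = 0;  Δ = 0.1624;  z = -0.2541 or 0.1384 → z<0 root = -0.2541
x = -0.0272, y = -0.0470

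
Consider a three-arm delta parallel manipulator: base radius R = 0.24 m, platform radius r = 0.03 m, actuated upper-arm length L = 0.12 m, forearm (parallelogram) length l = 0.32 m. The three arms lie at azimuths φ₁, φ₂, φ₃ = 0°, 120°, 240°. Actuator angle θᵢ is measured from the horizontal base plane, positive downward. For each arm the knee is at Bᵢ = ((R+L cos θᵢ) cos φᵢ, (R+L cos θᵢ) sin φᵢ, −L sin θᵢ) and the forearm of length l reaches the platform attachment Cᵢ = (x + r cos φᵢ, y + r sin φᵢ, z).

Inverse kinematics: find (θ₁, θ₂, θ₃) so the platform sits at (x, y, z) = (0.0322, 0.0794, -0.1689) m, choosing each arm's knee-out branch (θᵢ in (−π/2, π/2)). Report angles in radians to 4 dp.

θ₁ = 0.4361, θ₂ = 0.1745, θ₃ = 1.3960

φ1=0.0° → target in arm frame (0.0322, 0.0794)
  A cos θ + B sin θ = C:  0.1778·cos θ + -0.1689·sin θ = 0.0898
  θ1 = atan2(B,A) + arccos(C/0.2452) = 0.4361
arm 2 (φ=120.0°): x'=0.0527, y'=-0.0676
  e−x'=0.1573;  (l²−L²−(e−x')²−y'²−z²)/2L = 0.1256
  √(A²+B²)=0.2308;  θ2 = -0.8208+0.9953 ≈ 0.1745
rotate P by −φ3: (-0.0849, -0.0118, -0.1689)
  A cos θ + B sin θ = C:  0.2949·cos θ + -0.1689·sin θ = -0.1150
  γ=atan2(-0.1689,0.2949)=-0.5202;  ψ=arccos(-0.3386)=1.9162;  θ3=γ+ψ≈1.3960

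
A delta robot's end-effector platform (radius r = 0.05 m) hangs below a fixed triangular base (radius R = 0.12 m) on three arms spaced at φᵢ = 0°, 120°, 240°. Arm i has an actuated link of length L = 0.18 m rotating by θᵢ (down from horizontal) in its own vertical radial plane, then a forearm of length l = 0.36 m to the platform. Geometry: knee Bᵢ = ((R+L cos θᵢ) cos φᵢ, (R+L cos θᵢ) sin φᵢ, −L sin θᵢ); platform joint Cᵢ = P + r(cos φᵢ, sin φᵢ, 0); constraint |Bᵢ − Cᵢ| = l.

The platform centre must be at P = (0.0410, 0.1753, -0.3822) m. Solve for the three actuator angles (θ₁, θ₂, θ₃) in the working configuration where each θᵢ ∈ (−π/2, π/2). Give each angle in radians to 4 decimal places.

θ₁ = 0.6982, θ₂ = 0.3491, θ₃ = 1.3089

φ1=0.0° → target in arm frame (0.0410, 0.1753)
  e−x'=0.0290;  (l²−L²−(e−x')²−y'²−z²)/2L = -0.2235
  √(A²+B²)=0.3833;  θ1 = -1.4951+2.1932 ≈ 0.6982
arm 2 (φ=120.0°): x'=0.1313, y'=-0.1232
  A cos θ + B sin θ = C:  -0.0613·cos θ + -0.3822·sin θ = -0.1883
  γ=atan2(-0.3822,-0.0613)=-1.7299;  ψ=arccos(-0.4866)=2.0790;  θ2=γ+ψ≈0.3491
rotate P by −φ3: (-0.1723, -0.0521, -0.3822)
  A cos θ + B sin θ = C:  0.2423·cos θ + -0.3822·sin θ = -0.3064
  θ3 = atan2(B,A) + arccos(C/0.4525) = 1.3089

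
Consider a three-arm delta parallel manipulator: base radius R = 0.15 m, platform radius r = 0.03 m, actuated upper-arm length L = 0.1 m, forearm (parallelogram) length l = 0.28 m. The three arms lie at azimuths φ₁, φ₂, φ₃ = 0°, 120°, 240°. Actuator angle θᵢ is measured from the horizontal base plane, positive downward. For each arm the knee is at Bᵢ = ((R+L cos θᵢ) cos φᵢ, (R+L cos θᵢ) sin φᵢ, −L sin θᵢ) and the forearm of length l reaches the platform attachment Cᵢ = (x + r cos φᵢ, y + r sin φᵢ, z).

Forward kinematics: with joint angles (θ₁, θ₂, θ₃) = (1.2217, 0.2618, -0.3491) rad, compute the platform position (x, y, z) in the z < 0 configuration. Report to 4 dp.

φ1=0.0°: virtual centre (0.1542, 0.0000, -0.0940), radius l
φ2=120.0°: virtual centre (-0.1083, 0.1876, -0.0259), radius l
arm 3 at φ=240.0°: e+L cos θ3 = 0.2140;  O3 = (-0.1070, -0.1853, 0.0342)
subtract pairs → two planes through P
plane₁₂: -0.5250x+0.3751y+0.1362z = 0.0150
Cramer: x(z) = -0.0280+0.3755z;  y(z) = 0.0007+0.1625z
into |P−O₁|² = l²: 1.1674z² + 0.0514z + -0.0364 = 0;  Δ = 0.1725;  z = -0.1999 or 0.1559 → z<0 root = -0.1999
x = -0.1030, y = -0.0317

(-0.1030, -0.0317, -0.1999)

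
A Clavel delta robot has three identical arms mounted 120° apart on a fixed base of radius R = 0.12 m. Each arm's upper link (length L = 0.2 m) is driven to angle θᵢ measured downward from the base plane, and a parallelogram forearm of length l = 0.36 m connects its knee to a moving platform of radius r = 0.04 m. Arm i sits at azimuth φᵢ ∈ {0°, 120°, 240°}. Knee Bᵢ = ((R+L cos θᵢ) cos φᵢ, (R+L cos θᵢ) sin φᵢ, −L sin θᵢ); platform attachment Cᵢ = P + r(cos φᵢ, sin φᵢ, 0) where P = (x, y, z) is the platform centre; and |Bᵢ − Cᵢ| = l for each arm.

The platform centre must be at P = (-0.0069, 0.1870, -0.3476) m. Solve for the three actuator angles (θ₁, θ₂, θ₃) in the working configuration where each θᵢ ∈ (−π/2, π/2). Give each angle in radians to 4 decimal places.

θ₁ = 0.7855, θ₂ = 0.0875, θ₃ = 1.2216

rotate P by −φ1: (-0.0069, 0.1870, -0.3476)
  A=0.0869, B=-0.3476, C=(l²−L²−A²−y'²−z²)/(2L)=-0.1844
  √(A²+B²)=0.3583;  θ1 = -1.3258+2.1113 ≈ 0.7855
rotate P by −φ2: (0.1654, -0.0875, -0.3476)
  e−x'=-0.0854;  (l²−L²−(e−x')²−y'²−z²)/2L = -0.1154
  θ2 = atan2(B,A) + arccos(C/0.3579) = 0.0875
arm 3 (φ=240.0°): x'=-0.1585, y'=-0.0995
  e−x'=0.2385;  (l²−L²−(e−x')²−y'²−z²)/2L = -0.2450
  γ=atan2(-0.3476,0.2385)=-0.9694;  ψ=arccos(-0.5812)=2.1910;  θ3=γ+ψ≈1.2216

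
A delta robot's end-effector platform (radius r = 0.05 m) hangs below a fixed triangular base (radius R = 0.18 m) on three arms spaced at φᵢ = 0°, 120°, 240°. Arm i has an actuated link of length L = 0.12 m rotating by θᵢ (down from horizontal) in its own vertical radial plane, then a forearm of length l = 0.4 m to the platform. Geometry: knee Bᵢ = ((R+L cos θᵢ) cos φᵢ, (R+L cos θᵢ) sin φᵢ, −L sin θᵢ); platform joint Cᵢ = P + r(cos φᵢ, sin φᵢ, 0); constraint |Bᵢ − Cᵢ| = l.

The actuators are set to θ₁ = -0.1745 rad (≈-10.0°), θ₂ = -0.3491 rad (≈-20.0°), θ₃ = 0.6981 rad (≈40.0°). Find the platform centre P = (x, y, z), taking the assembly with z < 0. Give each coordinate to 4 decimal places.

φ1=0.0°: virtual centre (0.2482, 0.0000, 0.0208), radius l
φ2=120.0°: virtual centre (-0.1214, 0.2102, 0.0410), radius l
arm 3 at φ=240.0°: ρ3 = 0.2219;  O3 = (-0.1110, -0.1922, -0.0771)
|O₂|²−|O₁|² = -0.0014;  |O₃|²−|O₁|² = -0.0068
linear system: -0.7391x+0.4205y = -0.0014−0.0404z; -0.7183x+-0.3844y = -0.0068−-0.1959z
Cramer: x(z) = 0.0058-0.1140z;  y(z) = 0.0069-0.2966z
into |P−O₁|² = l²: 1.1010z² + 0.0095z + -0.1008 = 0;  Δ = 0.4439;  z = -0.3069 or 0.2983 → z<0 root = -0.3069
x = 0.0408, y = 0.0979

(0.0408, 0.0979, -0.3069)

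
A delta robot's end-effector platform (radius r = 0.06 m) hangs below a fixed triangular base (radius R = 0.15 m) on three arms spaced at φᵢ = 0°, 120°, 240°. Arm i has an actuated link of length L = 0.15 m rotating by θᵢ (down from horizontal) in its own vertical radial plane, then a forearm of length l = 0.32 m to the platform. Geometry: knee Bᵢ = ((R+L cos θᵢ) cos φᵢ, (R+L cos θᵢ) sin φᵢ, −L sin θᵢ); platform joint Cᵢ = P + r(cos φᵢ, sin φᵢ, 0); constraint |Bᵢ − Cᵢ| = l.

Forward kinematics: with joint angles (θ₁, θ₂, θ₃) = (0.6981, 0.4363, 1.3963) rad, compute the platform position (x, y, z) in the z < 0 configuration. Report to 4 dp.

centre 1 = (0.2049·cos0.0°, 0.2049·sin0.0°, -0.0964) = (0.2049, 0.0000, -0.0964)
arm 2 at φ=120.0°: ρ2 = 0.2259;  centre 2 = (-0.1130, 0.1957, -0.0634)
arm 3 at φ=240.0°: ρ3 = 0.1160;  centre 3 = (-0.0580, -0.1005, -0.1477)
|centre ₂|²−|centre ₁|² = 0.0038;  |centre ₃|²−|centre ₁|² = -0.0160
linear system: -0.6358x+0.3914y = 0.0038−0.0661z; -0.5259x+-0.2010y = -0.0160−-0.1026z
Cramer: x(z) = 0.0165-0.0806z;  y(z) = 0.0365-0.2997z
sphere 1 gives Az²+Bz+C=0 with A=1.0963, B=0.2013, C=-0.0563;  B²−4AC=0.2873;  roots -0.3363, 0.1526;  negative root z = -0.3363
x = 0.0436, y = 0.1372

(0.0436, 0.1372, -0.3363)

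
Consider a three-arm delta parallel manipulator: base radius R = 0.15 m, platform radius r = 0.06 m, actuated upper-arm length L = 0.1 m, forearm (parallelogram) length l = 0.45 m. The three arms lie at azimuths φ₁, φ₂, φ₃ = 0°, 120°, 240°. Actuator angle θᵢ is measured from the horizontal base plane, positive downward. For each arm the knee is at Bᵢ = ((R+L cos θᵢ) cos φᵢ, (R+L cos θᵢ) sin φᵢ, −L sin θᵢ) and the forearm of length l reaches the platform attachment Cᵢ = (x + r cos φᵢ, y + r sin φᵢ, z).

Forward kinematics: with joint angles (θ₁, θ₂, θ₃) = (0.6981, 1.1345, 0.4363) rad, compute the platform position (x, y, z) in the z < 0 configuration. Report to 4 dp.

(0.0167, -0.1025, -0.4760)

arm 1 at φ=0.0°: (R−r)+L cos θ1 = 0.1666;  S1 = (0.1666, 0.0000, -0.0643)
S2 = (0.1323·cos120.0°, 0.1323·sin120.0°, -0.0906) = (-0.0661, 0.1145, -0.0906)
S3 = (0.1806·cos240.0°, 0.1806·sin240.0°, -0.0423) = (-0.0903, -0.1564, -0.0423)
|S₂|²−|S₁|² = -0.0062;  |S₃|²−|S₁|² = 0.0025
plane₁₂: -0.4655x+0.2291y+-0.0527z = -0.0062
Cramer: x(z) = 0.0051-0.0243z;  y(z) = -0.0165+0.1807z
into |P−S₁|² = l²: 1.0332z² + 0.1304z + -0.1720 = 0;  Δ = 0.7280;  z = -0.4760 or 0.3498 → z<0 root = -0.4760
x = 0.0167, y = -0.1025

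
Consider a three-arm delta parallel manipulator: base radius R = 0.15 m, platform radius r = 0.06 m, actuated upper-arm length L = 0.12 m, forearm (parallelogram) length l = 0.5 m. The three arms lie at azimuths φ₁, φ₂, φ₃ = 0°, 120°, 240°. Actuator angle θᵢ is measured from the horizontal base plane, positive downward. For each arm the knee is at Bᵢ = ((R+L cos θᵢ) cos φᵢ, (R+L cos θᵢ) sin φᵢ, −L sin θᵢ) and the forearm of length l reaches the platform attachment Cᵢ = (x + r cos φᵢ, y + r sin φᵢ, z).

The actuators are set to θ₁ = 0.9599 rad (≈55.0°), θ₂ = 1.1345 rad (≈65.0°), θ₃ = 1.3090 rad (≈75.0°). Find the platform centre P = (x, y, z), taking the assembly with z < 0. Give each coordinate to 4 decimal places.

(0.0489, 0.0284, -0.5852)

S1 = (0.1588·cos0.0°, 0.1588·sin0.0°, -0.0983) = (0.1588, 0.0000, -0.0983)
arm 2 at φ=120.0°: (R−r)+L cos θ2 = 0.1407;  S2 = (-0.0704, 0.1219, -0.1088)
S3 = (0.1211·cos240.0°, 0.1211·sin240.0°, -0.1159) = (-0.0605, -0.1048, -0.1159)
eliminate P² terms by subtracting sphere 1 from 2 and 3
plane₁₂: -0.4584x+0.2437y+-0.0209z = -0.0033
Cramer: x(z) = 0.0115-0.0639z;  y(z) = 0.0083-0.0343z
into |P−S₁|² = l²: 1.0053z² + 0.2148z + -0.2186 = 0;  Δ = 0.9250;  z = -0.5852 or 0.3715 → z<0 root = -0.5852
x = 0.0489, y = 0.0284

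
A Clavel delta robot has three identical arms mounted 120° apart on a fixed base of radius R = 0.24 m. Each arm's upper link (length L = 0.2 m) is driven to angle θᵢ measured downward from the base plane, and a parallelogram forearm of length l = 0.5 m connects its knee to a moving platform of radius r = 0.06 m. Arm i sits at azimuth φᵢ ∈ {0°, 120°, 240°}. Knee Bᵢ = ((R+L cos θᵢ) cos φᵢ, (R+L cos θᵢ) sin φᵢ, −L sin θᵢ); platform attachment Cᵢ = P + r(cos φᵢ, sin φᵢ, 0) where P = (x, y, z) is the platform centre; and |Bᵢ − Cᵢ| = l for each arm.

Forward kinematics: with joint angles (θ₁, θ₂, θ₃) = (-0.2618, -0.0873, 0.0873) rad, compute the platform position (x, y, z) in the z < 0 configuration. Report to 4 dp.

arm 1 at φ=0.0°: e+L cos θ1 = 0.3732;  S1 = (0.3732, 0.0000, 0.0518)
arm 2 at φ=120.0°: e+L cos θ2 = 0.3792;  S2 = (-0.1896, 0.3284, 0.0174)
arm 3 at φ=240.0°: e+L cos θ3 = 0.3792;  S3 = (-0.1896, -0.3284, -0.0174)
subtract pairs → two planes through P
linear system: -1.1256x+0.6569y = 0.0022−-0.0687z; -1.1256x+-0.6569y = 0.0022−-0.1384z
det = 1.4787;  x = -0.0019+-0.0920z,  y = 0.0000+-0.0531z
into |P−S₁|² = l²: 1.0113z² + -0.0345z + -0.1066 = 0;  Δ = 0.4324;  z = -0.3081 or 0.3422 → z<0 root = -0.3081
x = 0.0264, y = 0.0164

(0.0264, 0.0164, -0.3081)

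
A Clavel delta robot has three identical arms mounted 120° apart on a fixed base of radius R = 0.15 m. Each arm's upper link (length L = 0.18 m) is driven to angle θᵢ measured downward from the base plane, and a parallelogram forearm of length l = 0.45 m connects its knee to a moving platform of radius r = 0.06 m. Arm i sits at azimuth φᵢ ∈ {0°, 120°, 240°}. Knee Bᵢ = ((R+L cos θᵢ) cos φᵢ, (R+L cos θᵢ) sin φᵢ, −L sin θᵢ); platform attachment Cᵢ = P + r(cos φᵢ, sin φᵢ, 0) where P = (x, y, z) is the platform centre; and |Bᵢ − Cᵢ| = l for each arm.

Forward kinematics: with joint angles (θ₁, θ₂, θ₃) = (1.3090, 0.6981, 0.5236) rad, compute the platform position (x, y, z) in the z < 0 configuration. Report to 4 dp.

φ1=0.0°: virtual centre (0.1366, 0.0000, -0.1739), radius l
φ2=120.0°: virtual centre (-0.1139, 0.1974, -0.1157), radius l
arm 3 at φ=240.0°: (R−r)+L cos θ3 = 0.2459;  O3 = (-0.1229, -0.2129, -0.0900)
|O₂|²−|O₁|² = 0.0164;  |O₃|²−|O₁|² = 0.0197
plane₁₂: -0.5011x+0.3947y+0.1163z = 0.0164
det = 0.4183;  x = -0.0353+0.2767z,  y = -0.0032+0.0566z
sphere 1 gives Az²+Bz+C=0 with A=1.0798, B=0.2522, C=-0.1427;  B²−4AC=0.6800;  roots -0.4987, 0.2651;  negative root z = -0.4987
x = -0.1733, y = -0.0314

(-0.1733, -0.0314, -0.4987)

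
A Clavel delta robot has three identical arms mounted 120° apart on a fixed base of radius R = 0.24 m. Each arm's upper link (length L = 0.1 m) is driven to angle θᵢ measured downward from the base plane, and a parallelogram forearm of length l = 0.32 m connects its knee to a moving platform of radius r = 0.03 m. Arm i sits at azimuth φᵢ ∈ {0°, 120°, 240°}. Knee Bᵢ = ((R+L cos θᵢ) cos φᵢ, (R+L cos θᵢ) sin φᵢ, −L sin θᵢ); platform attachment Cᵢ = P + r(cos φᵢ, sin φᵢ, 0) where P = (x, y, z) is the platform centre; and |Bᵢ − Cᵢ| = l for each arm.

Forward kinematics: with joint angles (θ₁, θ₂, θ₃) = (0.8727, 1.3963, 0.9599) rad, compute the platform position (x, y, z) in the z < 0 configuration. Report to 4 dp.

arm 1 at φ=0.0°: (R−r)+L cos θ1 = 0.2743;  centre 1 = (0.2743, 0.0000, -0.0766)
centre 2 = (0.2274·cos120.0°, 0.2274·sin120.0°, -0.0985) = (-0.1137, 0.1969, -0.0985)
centre 3 = (0.2674·cos240.0°, 0.2674·sin240.0°, -0.0819) = (-0.1337, -0.2315, -0.0819)
subtract pairs → two planes through P
[-0.7759 0.3938 -0.0437]·P = -0.0197;  [-0.8159 -0.4631 -0.0106]·P = -0.0029
Cramer: x(z) = 0.0151-0.0359z;  y(z) = -0.0203+0.0403z
sphere 1 gives Az²+Bz+C=0 with A=1.0029, B=0.1702, C=-0.0289;  B²−4AC=0.1451;  roots -0.2747, 0.1050;  negative root z = -0.2747
x = 0.0250, y = -0.0314

(0.0250, -0.0314, -0.2747)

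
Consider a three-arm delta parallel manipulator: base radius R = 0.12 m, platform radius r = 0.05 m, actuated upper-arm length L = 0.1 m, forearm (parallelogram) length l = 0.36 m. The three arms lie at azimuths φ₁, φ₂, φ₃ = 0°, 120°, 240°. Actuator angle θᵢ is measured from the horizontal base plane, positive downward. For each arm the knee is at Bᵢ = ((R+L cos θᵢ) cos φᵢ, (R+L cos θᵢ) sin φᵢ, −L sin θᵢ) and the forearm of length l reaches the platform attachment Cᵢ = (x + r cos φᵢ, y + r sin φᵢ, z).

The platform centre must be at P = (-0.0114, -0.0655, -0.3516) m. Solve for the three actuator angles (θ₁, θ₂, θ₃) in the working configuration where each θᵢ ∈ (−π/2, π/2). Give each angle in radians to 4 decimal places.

arm 1 (φ=0.0°): x'=-0.0114, y'=-0.0655
  e−x'=0.0814;  (l²−L²−(e−x')²−y'²−z²)/2L = -0.0747
  γ=atan2(-0.3516,0.0814)=-1.3433;  ψ=arccos(-0.2070)=1.7793;  θ1=γ+ψ≈0.4360
arm 2 (φ=120.0°): x'=-0.0510, y'=0.0426
  e−x'=0.1210;  (l²−L²−(e−x')²−y'²−z²)/2L = -0.1024
  θ2 = atan2(B,A) + arccos(C/0.3718) = 0.6106
rotate P by −φ3: (0.0624, 0.0229, -0.3516)
  e−x'=0.0076;  (l²−L²−(e−x')²−y'²−z²)/2L = -0.0230
  γ=atan2(-0.3516,0.0076)=-1.5493;  ψ=arccos(-0.0654)=1.6363;  θ3=γ+ψ≈0.0870

θ₁ = 0.4360, θ₂ = 0.6106, θ₃ = 0.0870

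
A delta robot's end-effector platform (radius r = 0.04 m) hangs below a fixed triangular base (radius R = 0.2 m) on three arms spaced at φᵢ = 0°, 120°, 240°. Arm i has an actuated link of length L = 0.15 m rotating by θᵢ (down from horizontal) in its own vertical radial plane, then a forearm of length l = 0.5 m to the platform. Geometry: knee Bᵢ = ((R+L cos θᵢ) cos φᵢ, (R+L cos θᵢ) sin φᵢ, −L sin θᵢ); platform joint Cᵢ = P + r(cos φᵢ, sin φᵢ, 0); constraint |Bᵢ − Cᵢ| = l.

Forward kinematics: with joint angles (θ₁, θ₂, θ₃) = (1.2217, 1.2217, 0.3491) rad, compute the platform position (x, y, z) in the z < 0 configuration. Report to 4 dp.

arm 1 at φ=0.0°: (R−r)+L cos θ1 = 0.2113;  O1 = (0.2113, 0.0000, -0.1410)
O2 = (0.2113·cos120.0°, 0.2113·sin120.0°, -0.1410) = (-0.1057, 0.1830, -0.1410)
arm 3 at φ=240.0°: (R−r)+L cos θ3 = 0.3010;  O3 = (-0.1505, -0.2606, -0.0513)
eliminate P² terms by subtracting sphere 1 from 2 and 3
linear system: -0.6339x+0.3660y = 0.0000−0.0000z; -0.7236x+-0.5213y = 0.0287−0.1793z
Cramer: x(z) = -0.0176+0.1102z;  y(z) = -0.0305+0.1909z
into |P−O₁|² = l²: 1.0486z² + 0.2198z + -0.1768 = 0;  Δ = 0.7898;  z = -0.5285 or 0.3190 → z<0 root = -0.5285
x = -0.0759, y = -0.1315

(-0.0759, -0.1315, -0.5285)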